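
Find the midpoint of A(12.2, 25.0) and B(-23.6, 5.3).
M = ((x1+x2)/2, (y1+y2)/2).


Mx = (12.2 - 23.6)/2 = -11.4/2 = -5.7000
My = (25.0 + 5.3)/2 = 30.3/2 = 15.1500

(-5.7000, 15.1500)


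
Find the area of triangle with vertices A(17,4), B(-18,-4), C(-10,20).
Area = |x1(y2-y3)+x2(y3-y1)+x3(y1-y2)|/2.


17*(-4-20) = -408
-18*(20-4) = -288
-10*(4+ 4) = -80
sum = -776
Area = |-776|/2 = 388.0000

388.0000 sq units


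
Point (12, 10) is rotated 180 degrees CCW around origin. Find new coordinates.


cos(180) = -1, sin(180) = 0
x' = 12*(-1) - 10*0 = -12
y' = 12*0 + 10*(-1) = -10

(-12, -10)


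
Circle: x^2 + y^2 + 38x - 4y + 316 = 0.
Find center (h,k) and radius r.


h = -D/2 = -38/2 = -19
k = -E/2 = 4/2 = 2
r^2 = h^2 + k^2 - F = 361 + 4 - 316 = 49
r = 7

Center (-19, 2), radius = 7


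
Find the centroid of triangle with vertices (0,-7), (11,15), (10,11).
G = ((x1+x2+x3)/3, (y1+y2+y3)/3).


Gx = (0+11+10)/3 = 21/3 = 7.0000
Gy = (-7+15+11)/3 = 19/3 = 6.3333

G = (7.0000, 6.3333)


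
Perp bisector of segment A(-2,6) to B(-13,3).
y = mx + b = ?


Midpoint = (-7.5, 4.5)
Slope of AB = dy/dx = -3/(-11) = 0.2727
Perp slope = -dx/dy = -11/3 = -3.6667
b = My - (perp slope)*Mx = 4.5 + (-11*(-7.5))/(-3) = 4.5 - 27.5000 = -23.0000

y = -3.6667x - 23.0000


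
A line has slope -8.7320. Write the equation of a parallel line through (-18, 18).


Parallel lines have equal slopes.
m2 = -8.7320
b2 = 18 + 8.7320*(-18) = -139.1760

y = -8.7320x - 139.1760


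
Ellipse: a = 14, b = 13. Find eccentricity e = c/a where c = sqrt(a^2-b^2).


c = sqrt(196-169) = sqrt(27) = 5.1962
e = c/a = sqrt(27)/14 = 0.3712

e = 0.3712


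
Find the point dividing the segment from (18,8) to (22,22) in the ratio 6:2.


Px = (6*22 + 2*18)/8 = 168/8 = 21.0000
Py = (6*22 + 2*8)/8 = 148/8 = 18.5000

P = (21.0000, 18.5000)


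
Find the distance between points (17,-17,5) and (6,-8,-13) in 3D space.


dx=-11, dy=9, dz=-18
d = sqrt(121+81+324) = sqrt(526) = 22.9347

22.9347


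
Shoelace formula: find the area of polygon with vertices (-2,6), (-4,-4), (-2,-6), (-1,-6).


sum(xi*y_{i+1}) = -2*(-4) - 4*(-6) - 2*(-6) - 1*6 = 38
sum(yi*x_{i+1}) = 6*(-4) - 4*(-2) - 6*(-1) - 6*(-2) = 2
Area = |38 - 2|/2 = 36/2 = 18.0000

18.0000 sq units


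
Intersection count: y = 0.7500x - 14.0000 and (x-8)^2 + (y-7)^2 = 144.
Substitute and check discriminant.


Substitute y = 0.7500x - 14.0000: (x-8)^2 + (0.7500x- 14.0000-7)^2 = 144
Expand to Ax^2 + Bx + C = 0, where b-k = -21
A = 1+m^2 = 1.5625
B = 2(m(b-k) - h) = 2(0.7500*(-21) - 8) = -47.5
C = h^2 + (b-k)^2 - r^2 = 64 + 441 - 144 = 361
disc = B^2-4AC = 2256.2500 - 2256.2500 = 0
disc = 0

1 intersection point (tangent)


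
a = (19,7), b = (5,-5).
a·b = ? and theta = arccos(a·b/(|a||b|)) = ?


a·b = 19*5 + 7*(-5) = 95 - 35 = 60
|a| = sqrt(361+49) = 20.2485
|b| = sqrt(25+25) = 7.0711
cos(theta) = 60/(sqrt(410)*sqrt(50)) = 60/sqrt(20500) = 0.419058
theta = arccos(60/sqrt(20500)) = 65.2249 degrees

a·b = 60, theta = 65.2249 deg


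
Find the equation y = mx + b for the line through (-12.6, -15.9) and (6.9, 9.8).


m = (25.7)/(19.5) = 1.3179
b = y1 - m*x1 = -15.9 - (25.7*(-12.6))/(19.5) = -15.9 + 16.6062 = 0.7062

y = 1.3179x + 0.7062


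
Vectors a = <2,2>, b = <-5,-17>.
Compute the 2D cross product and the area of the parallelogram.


cross = 2*(-17) - 2*(-5) = -34 + 10 = -24
Parallelogram area = |-24| = 24

cross = -24, parallelogram area = 24


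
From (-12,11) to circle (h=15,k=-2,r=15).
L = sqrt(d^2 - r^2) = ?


d = sqrt((-12-15)^2 + (11+ 2)^2) = sqrt(729+169) = 29.9666
L = sqrt(898.0000 - 225) = sqrt(673.0000) = 25.9422

25.9422


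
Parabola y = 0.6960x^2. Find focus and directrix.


a = 0.6960
1/(4a) = 0.3592
Focus = (0, 0.3592)
Directrix: y = -0.3592

Focus = (0, 0.3592), Directrix: y = -0.3592


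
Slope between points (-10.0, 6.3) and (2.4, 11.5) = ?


dy = 11.5 - 6.3 = 5.2
dx = 2.4 + 10.0 = 12.4
m = 5.2/12.4 = 0.4194

m = 0.4194


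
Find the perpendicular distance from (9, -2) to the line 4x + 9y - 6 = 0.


|4*9 + 9*(-2) - 6| = |12| = 12
sqrt(16 + 81) = sqrt(97) = 9.8489
d = 12/sqrt(97) = 1.2184

1.2184


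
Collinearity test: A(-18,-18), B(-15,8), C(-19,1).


-18*(8-1) - 15*(1+ 18) - 19*(-18-8)
= -126 - 285 + 494 = 83

No, not collinear (determinant = 83)


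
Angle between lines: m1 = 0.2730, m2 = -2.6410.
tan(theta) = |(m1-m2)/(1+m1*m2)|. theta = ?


m1-m2 = 2.914
1+m1*m2 = 0.279007
tan(theta) = |2.914/0.279007| = 10.444182
theta = arctan(|2.914/0.279007|) = 84.5308 degrees (acute angle)

84.5308 degrees


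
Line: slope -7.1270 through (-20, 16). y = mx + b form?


y - 16 = -7.1270(x + 20)
y = -7.1270x + 16 + 7.1270*(-20)
y = -7.1270x - 126.5400

y = -7.1270x - 126.5400


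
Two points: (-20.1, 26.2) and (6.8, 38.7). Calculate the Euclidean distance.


dx = 6.8 + 20.1 = 26.9
dy = 38.7 - 26.2 = 12.5
d = sqrt(723.61 + 156.25) = sqrt(879.86) = 29.6624

29.6624


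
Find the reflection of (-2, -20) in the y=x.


Reflection rule for y=x: (y, x)
(-2, -20) -> (-20, -2)

(-20, -2)


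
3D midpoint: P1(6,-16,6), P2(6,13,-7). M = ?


Mx = (6+6)/2 = 6.0000
My = (-16+13)/2 = -1.5000
Mz = (6- 7)/2 = -0.5000

M = (6.0000, -1.5000, -0.5000)


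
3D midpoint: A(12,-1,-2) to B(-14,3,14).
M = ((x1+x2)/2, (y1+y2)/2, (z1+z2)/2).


Mx = (12- 14)/2 = -1.0000
My = (-1+3)/2 = 1.0000
Mz = (-2+14)/2 = 6.0000

M = (-1.0000, 1.0000, 6.0000)


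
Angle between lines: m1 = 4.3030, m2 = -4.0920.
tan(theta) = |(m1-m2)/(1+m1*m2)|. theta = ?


m1-m2 = 8.395
1+m1*m2 = -16.607876
tan(theta) = |8.395/(-16.607876)| = 0.505483
theta = arctan(|8.395/(-16.607876)|) = 26.8158 degrees (acute angle)

26.8158 degrees


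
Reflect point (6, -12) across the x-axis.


Reflection rule for x-axis: (x, -y)
(6, -12) -> (6, 12)

(6, 12)


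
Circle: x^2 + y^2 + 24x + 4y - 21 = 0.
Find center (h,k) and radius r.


h = -D/2 = -24/2 = -12
k = -E/2 = -4/2 = -2
r^2 = h^2 + k^2 - F = 144 + 4 + 21 = 169
r = 13

Center (-12, -2), radius = 13


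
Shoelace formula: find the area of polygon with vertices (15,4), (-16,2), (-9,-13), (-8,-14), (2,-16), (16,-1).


sum(xi*y_{i+1}) = 15*2 - 16*(-13) - 9*(-14) - 8*(-16) + 2*(-1) + 16*4 = 554
sum(yi*x_{i+1}) = 4*(-16) + 2*(-9) - 13*(-8) - 14*2 - 16*16 - 1*15 = -277
Area = |554 + 277|/2 = 831/2 = 415.5000

415.5000 sq units


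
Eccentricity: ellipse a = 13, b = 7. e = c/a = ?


c = sqrt(169-49) = sqrt(120) = 10.9545
e = c/a = sqrt(120)/13 = 0.8427

e = 0.8427


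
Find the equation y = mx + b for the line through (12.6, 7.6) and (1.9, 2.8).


m = (-4.8)/(-10.7) = 0.4486
b = y1 - m*x1 = 7.6 - (-4.8*12.6)/(-10.7) = 7.6 - 5.6523 = 1.9477

y = 0.4486x + 1.9477


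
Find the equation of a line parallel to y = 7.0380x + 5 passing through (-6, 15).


Parallel lines have equal slopes.
m2 = 7.0380
b2 = 15 - 7.0380*(-6) = 57.2280

y = 7.0380x + 57.2280


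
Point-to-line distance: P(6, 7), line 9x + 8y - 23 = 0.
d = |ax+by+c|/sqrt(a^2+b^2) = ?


|9*6 + 8*7 - 23| = |87| = 87
sqrt(81 + 64) = sqrt(145) = 12.0416
d = 87/sqrt(145) = 7.2250

7.2250


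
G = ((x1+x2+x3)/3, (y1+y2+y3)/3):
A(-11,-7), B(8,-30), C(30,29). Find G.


Gx = (-11+8+30)/3 = 27/3 = 9.0000
Gy = (-7- 30+29)/3 = -8/3 = -2.6667

G = (9.0000, -2.6667)


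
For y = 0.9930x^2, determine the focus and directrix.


a = 0.9930
1/(4a) = 0.2518
Focus = (0, 0.2518)
Directrix: y = -0.2518

Focus = (0, 0.2518), Directrix: y = -0.2518


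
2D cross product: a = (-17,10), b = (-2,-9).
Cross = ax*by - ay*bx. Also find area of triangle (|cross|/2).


cross = -17*(-9) - 10*(-2) = 153 + 20 = 173
Triangle area = |173|/2 = 173/2 = 86.5000

cross = 173, triangle area = 86.5000


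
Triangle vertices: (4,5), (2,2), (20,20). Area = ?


4*(2-20) = -72
2*(20-5) = 30
20*(5-2) = 60
sum = 18
Area = |18|/2 = 9.0000

9.0000 sq units


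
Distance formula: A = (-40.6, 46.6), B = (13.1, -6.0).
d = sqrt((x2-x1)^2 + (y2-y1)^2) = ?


dx = 13.1 + 40.6 = 53.7
dy = -6.0 - 46.6 = -52.6
d = sqrt(2883.69 + 2766.76) = sqrt(5650.45) = 75.1695

75.1695


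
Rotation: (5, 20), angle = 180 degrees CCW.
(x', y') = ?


cos(180) = -1, sin(180) = 0
x' = 5*(-1) - 20*0 = -5
y' = 5*0 + 20*(-1) = -20

(-5, -20)


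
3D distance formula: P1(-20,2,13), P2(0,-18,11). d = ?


dx=20, dy=-20, dz=-2
d = sqrt(400+400+4) = sqrt(804) = 28.3549

28.3549


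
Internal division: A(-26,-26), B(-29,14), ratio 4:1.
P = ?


Px = (4*(-29) + 1*(-26))/5 = -142/5 = -28.4000
Py = (4*14 + 1*(-26))/5 = 30/5 = 6.0000

P = (-28.4000, 6.0000)


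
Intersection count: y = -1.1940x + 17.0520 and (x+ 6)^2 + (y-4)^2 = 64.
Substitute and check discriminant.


Substitute y = -1.1940x + 17.0520: (x+ 6)^2 + (-1.1940x+17.0520-4)^2 = 64
Expand to Ax^2 + Bx + C = 0, where b-k = 13.052
A = 1+m^2 = 2.425636
B = 2(m(b-k) - h) = 2(-1.1940*13.052 + 6) = -19.168176
C = h^2 + (b-k)^2 - r^2 = 36 + 170.354704 - 64 = 142.354704
disc = B^2-4AC = 367.4190 - 1381.2028 = -1013.7838
disc < 0

0 intersection points


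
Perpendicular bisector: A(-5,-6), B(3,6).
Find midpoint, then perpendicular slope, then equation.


Midpoint = (-1, 0)
Slope of AB = dy/dx = 12/8 = 1.5000
Perp slope = -dx/dy = -8/12 = -0.6667
b = My - (perp slope)*Mx = 0 + (8*(-1))/12 = 0 - 0.6667 = -0.6667

y = -0.6667x - 0.6667


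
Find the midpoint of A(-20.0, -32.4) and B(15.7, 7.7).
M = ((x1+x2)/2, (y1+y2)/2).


Mx = (-20.0 + 15.7)/2 = -4.3/2 = -2.1500
My = (-32.4 + 7.7)/2 = -24.7/2 = -12.3500

(-2.1500, -12.3500)


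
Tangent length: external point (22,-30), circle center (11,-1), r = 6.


d = sqrt((22-11)^2 + (-30+ 1)^2) = sqrt(121+841) = 31.0161
L = sqrt(962.0000 - 36) = sqrt(926.0000) = 30.4302

30.4302


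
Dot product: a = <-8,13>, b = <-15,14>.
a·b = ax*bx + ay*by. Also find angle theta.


a·b = -8*(-15) + 13*14 = 120 + 182 = 302
|a| = sqrt(64+169) = 15.2643
|b| = sqrt(225+196) = 20.5183
cos(theta) = 302/(sqrt(233)*sqrt(421)) = 302/sqrt(98093) = 0.964246
theta = arccos(302/sqrt(98093)) = 15.3674 degrees

a·b = 302, theta = 15.3674 deg


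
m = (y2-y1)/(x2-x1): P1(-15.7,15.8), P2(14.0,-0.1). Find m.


dy = -0.1 - 15.8 = -15.9
dx = 14.0 + 15.7 = 29.7
m = -15.9/29.7 = -0.5354

m = -0.5354


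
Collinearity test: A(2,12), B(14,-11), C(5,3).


2*(-11-3) + 14*(3-12) + 5*(12+ 11)
= -28 - 126 + 115 = -39

No, not collinear (determinant = -39)


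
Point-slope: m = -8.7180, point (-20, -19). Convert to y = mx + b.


y + 19 = -8.7180(x + 20)
y = -8.7180x - 19 + 8.7180*(-20)
y = -8.7180x - 193.3600

y = -8.7180x - 193.3600


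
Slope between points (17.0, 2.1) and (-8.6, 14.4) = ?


dy = 14.4 - 2.1 = 12.3
dx = -8.6 - 17.0 = -25.6
m = 12.3/(-25.6) = -0.4805

m = -0.4805


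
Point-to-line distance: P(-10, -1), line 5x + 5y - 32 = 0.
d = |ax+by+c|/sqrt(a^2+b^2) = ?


|5*(-10) + 5*(-1) - 32| = |-87| = 87
sqrt(25 + 25) = sqrt(50) = 7.0711
d = 87/sqrt(50) = 12.3037

12.3037


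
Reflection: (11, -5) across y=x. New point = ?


Reflection rule for y=x: (y, x)
(11, -5) -> (-5, 11)

(-5, 11)


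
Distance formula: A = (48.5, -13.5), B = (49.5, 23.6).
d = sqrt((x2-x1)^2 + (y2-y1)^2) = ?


dx = 49.5 - 48.5 = 1.0
dy = 23.6 + 13.5 = 37.1
d = sqrt(1.0 + 1376.41) = sqrt(1377.41) = 37.1135

37.1135


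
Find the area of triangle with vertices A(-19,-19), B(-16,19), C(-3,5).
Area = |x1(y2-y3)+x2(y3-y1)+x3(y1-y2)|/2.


-19*(19-5) = -266
-16*(5+ 19) = -384
-3*(-19-19) = 114
sum = -536
Area = |-536|/2 = 268.0000

268.0000 sq units


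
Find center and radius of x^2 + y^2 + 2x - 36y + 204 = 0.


h = -D/2 = -2/2 = -1
k = -E/2 = 36/2 = 18
r^2 = h^2 + k^2 - F = 1 + 324 - 204 = 121
r = 11

Center (-1, 18), radius = 11


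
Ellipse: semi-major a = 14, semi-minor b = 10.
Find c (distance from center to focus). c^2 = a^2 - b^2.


c^2 = 14^2 - 10^2 = 196 - 100 = 96
c = sqrt(96) = 9.7980

c = 9.7980


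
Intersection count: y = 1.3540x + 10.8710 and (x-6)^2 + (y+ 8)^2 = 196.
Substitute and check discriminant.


Substitute y = 1.3540x + 10.8710: (x-6)^2 + (1.3540x+10.8710+ 8)^2 = 196
Expand to Ax^2 + Bx + C = 0, where b-k = 18.871
A = 1+m^2 = 2.833316
B = 2(m(b-k) - h) = 2(1.3540*18.871 - 6) = 39.102668
C = h^2 + (b-k)^2 - r^2 = 36 + 356.114641 - 196 = 196.114641
disc = B^2-4AC = 1529.0186 - 2222.6190 = -693.6004
disc < 0

0 intersection points


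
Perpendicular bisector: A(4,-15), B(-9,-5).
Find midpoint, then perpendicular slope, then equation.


Midpoint = (-2.5, -10)
Slope of AB = dy/dx = 10/(-13) = -0.7692
Perp slope = -dx/dy = 13/10 = 1.3000
b = My - (perp slope)*Mx = -10 + (-13*(-2.5))/10 = -10 + 3.2500 = -6.7500

y = 1.3000x - 6.7500


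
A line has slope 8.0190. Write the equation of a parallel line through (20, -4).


Parallel lines have equal slopes.
m2 = 8.0190
b2 = -4 - 8.0190*20 = -164.3800

y = 8.0190x - 164.3800


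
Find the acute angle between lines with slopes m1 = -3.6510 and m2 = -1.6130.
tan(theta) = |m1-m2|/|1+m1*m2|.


m1-m2 = -2.038
1+m1*m2 = 6.889063
tan(theta) = |-2.038/6.889063| = 0.295831
theta = arctan(|-2.038/6.889063|) = 16.4799 degrees (acute angle)

16.4799 degrees


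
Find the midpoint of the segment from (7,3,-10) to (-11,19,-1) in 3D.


Mx = (7- 11)/2 = -2.0000
My = (3+19)/2 = 11.0000
Mz = (-10- 1)/2 = -5.5000

M = (-2.0000, 11.0000, -5.5000)


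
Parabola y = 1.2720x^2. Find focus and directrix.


a = 1.2720
1/(4a) = 0.1965
Focus = (0, 0.1965)
Directrix: y = -0.1965

Focus = (0, 0.1965), Directrix: y = -0.1965


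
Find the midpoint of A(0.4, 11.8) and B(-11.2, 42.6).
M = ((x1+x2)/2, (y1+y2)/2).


Mx = (0.4 - 11.2)/2 = -10.8/2 = -5.4000
My = (11.8 + 42.6)/2 = 54.4/2 = 27.2000

(-5.4000, 27.2000)


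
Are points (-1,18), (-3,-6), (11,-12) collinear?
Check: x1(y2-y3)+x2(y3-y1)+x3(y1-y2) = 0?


-1*(-6+ 12) - 3*(-12-18) + 11*(18+ 6)
= -6 + 90 + 264 = 348

No, not collinear (determinant = 348)


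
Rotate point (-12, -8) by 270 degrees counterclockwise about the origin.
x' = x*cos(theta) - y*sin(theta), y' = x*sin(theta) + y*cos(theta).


cos(270) = 0, sin(270) = -1
x' = -12*0 + 8*(-1) = -8
y' = -12*(-1) - 8*0 = 12

(-8, 12)


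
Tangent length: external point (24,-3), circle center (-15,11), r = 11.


d = sqrt((24+ 15)^2 + (-3-11)^2) = sqrt(1521+196) = 41.4367
L = sqrt(1717.0000 - 121) = sqrt(1596.0000) = 39.9500

39.9500


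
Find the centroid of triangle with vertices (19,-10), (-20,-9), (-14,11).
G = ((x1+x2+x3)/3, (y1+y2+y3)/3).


Gx = (19- 20- 14)/3 = -15/3 = -5.0000
Gy = (-10- 9+11)/3 = -8/3 = -2.6667

G = (-5.0000, -2.6667)


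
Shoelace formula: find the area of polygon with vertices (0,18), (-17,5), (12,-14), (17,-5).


sum(xi*y_{i+1}) = 0*5 - 17*(-14) + 12*(-5) + 17*18 = 484
sum(yi*x_{i+1}) = 18*(-17) + 5*12 - 14*17 - 5*0 = -484
Area = |484 + 484|/2 = 968/2 = 484.0000

484.0000 sq units


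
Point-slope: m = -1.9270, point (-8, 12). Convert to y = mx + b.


y - 12 = -1.9270(x + 8)
y = -1.9270x + 12 + 1.9270*(-8)
y = -1.9270x - 3.4160

y = -1.9270x - 3.4160


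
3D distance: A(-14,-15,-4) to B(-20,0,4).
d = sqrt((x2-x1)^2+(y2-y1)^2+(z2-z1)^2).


dx=-6, dy=15, dz=8
d = sqrt(36+225+64) = sqrt(325) = 18.0278

18.0278


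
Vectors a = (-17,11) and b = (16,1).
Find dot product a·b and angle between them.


a·b = -17*16 + 11*1 = -272 + 11 = -261
|a| = sqrt(289+121) = 20.2485
|b| = sqrt(256+1) = 16.0312
cos(theta) = -261/(sqrt(410)*sqrt(257)) = -261/sqrt(105370) = -0.804048
theta = arccos(-261/sqrt(105370)) = 143.5184 degrees

a·b = -261, theta = 143.5184 deg


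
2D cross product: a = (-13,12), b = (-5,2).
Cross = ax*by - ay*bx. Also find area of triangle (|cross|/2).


cross = -13*2 - 12*(-5) = -26 + 60 = 34
Triangle area = |34|/2 = 34/2 = 17.0000

cross = 34, triangle area = 17.0000


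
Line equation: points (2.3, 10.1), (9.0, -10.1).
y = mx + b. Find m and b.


m = (-20.2)/(6.7) = -3.0149
b = y1 - m*x1 = 10.1 - (-20.2*2.3)/(6.7) = 10.1 + 6.9343 = 17.0343

y = -3.0149x + 17.0343


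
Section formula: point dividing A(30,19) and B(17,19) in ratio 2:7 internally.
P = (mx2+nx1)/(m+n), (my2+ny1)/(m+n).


Px = (2*17 + 7*30)/9 = 244/9 = 27.1111
Py = (2*19 + 7*19)/9 = 171/9 = 19.0000

P = (27.1111, 19.0000)


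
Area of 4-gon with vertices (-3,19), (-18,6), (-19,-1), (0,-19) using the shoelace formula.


sum(xi*y_{i+1}) = -3*6 - 18*(-1) - 19*(-19) + 0*19 = 361
sum(yi*x_{i+1}) = 19*(-18) + 6*(-19) - 1*0 - 19*(-3) = -399
Area = |361 + 399|/2 = 760/2 = 380.0000

380.0000 sq units


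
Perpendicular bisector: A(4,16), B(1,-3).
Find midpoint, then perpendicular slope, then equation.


Midpoint = (2.5, 6.5)
Slope of AB = dy/dx = -19/(-3) = 6.3333
Perp slope = -dx/dy = -3/19 = -0.1579
b = My - (perp slope)*Mx = 6.5 + (-3*2.5)/(-19) = 6.5 + 0.3947 = 6.8947

y = -0.1579x + 6.8947


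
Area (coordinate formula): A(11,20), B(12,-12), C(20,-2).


11*(-12+ 2) = -110
12*(-2-20) = -264
20*(20+ 12) = 640
sum = 266
Area = |266|/2 = 133.0000

133.0000 sq units


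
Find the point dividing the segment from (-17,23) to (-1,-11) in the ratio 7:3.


Px = (7*(-1) + 3*(-17))/10 = -58/10 = -5.8000
Py = (7*(-11) + 3*23)/10 = -8/10 = -0.8000

P = (-5.8000, -0.8000)


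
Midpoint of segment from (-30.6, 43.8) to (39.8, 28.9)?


Mx = (-30.6 + 39.8)/2 = 9.2/2 = 4.6000
My = (43.8 + 28.9)/2 = 72.7/2 = 36.3500

(4.6000, 36.3500)


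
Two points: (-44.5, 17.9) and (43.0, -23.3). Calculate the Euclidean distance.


dx = 43.0 + 44.5 = 87.5
dy = -23.3 - 17.9 = -41.2
d = sqrt(7656.25 + 1697.44) = sqrt(9353.69) = 96.7145

96.7145


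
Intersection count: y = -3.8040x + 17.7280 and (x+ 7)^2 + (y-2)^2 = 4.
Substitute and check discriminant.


Substitute y = -3.8040x + 17.7280: (x+ 7)^2 + (-3.8040x+17.7280-2)^2 = 4
Expand to Ax^2 + Bx + C = 0, where b-k = 15.728
A = 1+m^2 = 15.470416
B = 2(m(b-k) - h) = 2(-3.8040*15.728 + 7) = -105.658624
C = h^2 + (b-k)^2 - r^2 = 49 + 247.369984 - 4 = 292.369984
disc = B^2-4AC = 11163.7448 - 18092.3411 = -6928.5963
disc < 0

0 intersection points


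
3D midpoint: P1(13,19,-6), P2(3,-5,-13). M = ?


Mx = (13+3)/2 = 8.0000
My = (19- 5)/2 = 7.0000
Mz = (-6- 13)/2 = -9.5000

M = (8.0000, 7.0000, -9.5000)


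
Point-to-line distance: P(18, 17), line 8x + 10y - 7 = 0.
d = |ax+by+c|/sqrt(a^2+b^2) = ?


|8*18 + 10*17 - 7| = |307| = 307
sqrt(64 + 100) = sqrt(164) = 12.8062
d = 307/sqrt(164) = 23.9727

23.9727


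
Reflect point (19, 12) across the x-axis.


Reflection rule for x-axis: (x, -y)
(19, 12) -> (19, -12)

(19, -12)


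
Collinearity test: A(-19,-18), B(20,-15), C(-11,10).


-19*(-15-10) + 20*(10+ 18) - 11*(-18+ 15)
= 475 + 560 + 33 = 1068

No, not collinear (determinant = 1068)


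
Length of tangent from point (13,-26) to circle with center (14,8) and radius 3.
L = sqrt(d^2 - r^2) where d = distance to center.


d = sqrt((13-14)^2 + (-26-8)^2) = sqrt(1+1156) = 34.0147
L = sqrt(1157.0000 - 9) = sqrt(1148.0000) = 33.8821

33.8821


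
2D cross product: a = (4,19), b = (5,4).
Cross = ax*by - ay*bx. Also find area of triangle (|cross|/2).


cross = 4*4 - 19*5 = 16 - 95 = -79
Triangle area = |-79|/2 = 79/2 = 39.5000

cross = -79, triangle area = 39.5000


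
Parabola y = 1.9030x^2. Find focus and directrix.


a = 1.9030
1/(4a) = 0.1314
Focus = (0, 0.1314)
Directrix: y = -0.1314

Focus = (0, 0.1314), Directrix: y = -0.1314


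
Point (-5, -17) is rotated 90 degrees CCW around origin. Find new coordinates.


cos(90) = 0, sin(90) = 1
x' = -5*0 + 17*1 = 17
y' = -5*1 - 17*0 = -5

(17, -5)


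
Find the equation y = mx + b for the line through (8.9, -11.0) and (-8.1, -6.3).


m = (4.7)/(-17.0) = -0.2765
b = y1 - m*x1 = -11.0 - (4.7*8.9)/(-17.0) = -11.0 + 2.4606 = -8.5394

y = -0.2765x - 8.5394


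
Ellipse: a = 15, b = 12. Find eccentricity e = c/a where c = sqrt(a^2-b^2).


c = sqrt(225-144) = sqrt(81) = 9.0000
e = c/a = 9/15 = 0.6000

e = 0.6000


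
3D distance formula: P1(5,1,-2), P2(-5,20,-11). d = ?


dx=-10, dy=19, dz=-9
d = sqrt(100+361+81) = sqrt(542) = 23.2809

23.2809


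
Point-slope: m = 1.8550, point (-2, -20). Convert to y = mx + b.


y + 20 = 1.8550(x + 2)
y = 1.8550x - 20 - 1.8550*(-2)
y = 1.8550x - 16.2900

y = 1.8550x - 16.2900


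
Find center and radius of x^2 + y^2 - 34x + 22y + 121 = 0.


h = -D/2 = 34/2 = 17
k = -E/2 = -22/2 = -11
r^2 = h^2 + k^2 - F = 289 + 121 - 121 = 289
r = 17

Center (17, -11), radius = 17


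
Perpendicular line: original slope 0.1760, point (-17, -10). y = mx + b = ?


Perpendicular slope = -1/m1 = -1/0.1760 = -5.6818
b2 = y0 - m2*x0 = -10 - 17/0.1760 = -10 - 96.5909 = -106.5909

y = -5.6818x - 106.5909


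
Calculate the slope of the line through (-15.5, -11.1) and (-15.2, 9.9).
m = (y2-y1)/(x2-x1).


dy = 9.9 + 11.1 = 21.0
dx = -15.2 + 15.5 = 0.3
m = 21.0/0.3 = 70.0000

m = 70.0000


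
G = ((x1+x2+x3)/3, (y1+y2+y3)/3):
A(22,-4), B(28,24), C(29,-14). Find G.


Gx = (22+28+29)/3 = 79/3 = 26.3333
Gy = (-4+24- 14)/3 = 6/3 = 2.0000

G = (26.3333, 2.0000)


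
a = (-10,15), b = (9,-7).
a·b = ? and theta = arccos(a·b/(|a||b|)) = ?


a·b = -10*9 + 15*(-7) = -90 - 105 = -195
|a| = sqrt(100+225) = 18.0278
|b| = sqrt(81+49) = 11.4018
cos(theta) = -195/(sqrt(325)*sqrt(130)) = -195/sqrt(42250) = -0.948683
theta = arccos(-195/sqrt(42250)) = 161.5651 degrees

a·b = -195, theta = 161.5651 deg


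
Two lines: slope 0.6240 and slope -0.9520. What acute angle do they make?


m1-m2 = 1.576
1+m1*m2 = 0.405952
tan(theta) = |1.576/0.405952| = 3.882232
theta = arctan(|1.576/0.405952|) = 75.5555 degrees (acute angle)

75.5555 degrees


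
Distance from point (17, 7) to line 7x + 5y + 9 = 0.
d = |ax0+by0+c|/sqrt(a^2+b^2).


|7*17 + 5*7 + 9| = |163| = 163
sqrt(49 + 25) = sqrt(74) = 8.6023
d = 163/sqrt(74) = 18.9484

18.9484


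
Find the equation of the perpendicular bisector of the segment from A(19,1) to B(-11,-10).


Midpoint = (4, -4.5)
Slope of AB = dy/dx = -11/(-30) = 0.3667
Perp slope = -dx/dy = -30/11 = -2.7273
b = My - (perp slope)*Mx = -4.5 + (-30*4)/(-11) = -4.5 + 10.9091 = 6.4091

y = -2.7273x + 6.4091


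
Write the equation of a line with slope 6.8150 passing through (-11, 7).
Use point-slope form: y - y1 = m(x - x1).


y - 7 = 6.8150(x + 11)
y = 6.8150x + 7 - 6.8150*(-11)
y = 6.8150x + 81.9650

y = 6.8150x + 81.9650


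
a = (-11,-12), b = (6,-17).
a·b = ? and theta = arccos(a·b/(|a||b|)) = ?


a·b = -11*6 - 12*(-17) = -66 + 204 = 138
|a| = sqrt(121+144) = 16.2788
|b| = sqrt(36+289) = 18.0278
cos(theta) = 138/(sqrt(265)*sqrt(325)) = 138/sqrt(86125) = 0.470234
theta = arccos(138/sqrt(86125)) = 61.9505 degrees

a·b = 138, theta = 61.9505 deg


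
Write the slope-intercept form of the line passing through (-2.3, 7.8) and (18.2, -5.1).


m = (-12.9)/(20.5) = -0.6293
b = y1 - m*x1 = 7.8 - (-12.9*(-2.3))/(20.5) = 7.8 - 1.4473 = 6.3527

y = -0.6293x + 6.3527


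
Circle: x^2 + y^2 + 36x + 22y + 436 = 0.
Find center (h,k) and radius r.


h = -D/2 = -36/2 = -18
k = -E/2 = -22/2 = -11
r^2 = h^2 + k^2 - F = 324 + 121 - 436 = 9
r = 3

Center (-18, -11), radius = 3


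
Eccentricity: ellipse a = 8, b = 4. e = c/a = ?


c = sqrt(64-16) = sqrt(48) = 6.9282
e = c/a = sqrt(48)/8 = 0.8660

e = 0.8660


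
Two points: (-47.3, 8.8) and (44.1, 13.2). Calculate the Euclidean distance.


dx = 44.1 + 47.3 = 91.4
dy = 13.2 - 8.8 = 4.4
d = sqrt(8353.96 + 19.36) = sqrt(8373.32) = 91.5058

91.5058


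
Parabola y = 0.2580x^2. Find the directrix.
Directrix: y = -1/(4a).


a = 0.2580
1/(4a) = 0.9690
directrix: y = -0.9690 = -0.9690

y = -0.9690


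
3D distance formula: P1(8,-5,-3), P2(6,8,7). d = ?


dx=-2, dy=13, dz=10
d = sqrt(4+169+100) = sqrt(273) = 16.5227

16.5227


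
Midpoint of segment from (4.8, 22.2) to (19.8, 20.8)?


Mx = (4.8 + 19.8)/2 = 24.6/2 = 12.3000
My = (22.2 + 20.8)/2 = 43.0/2 = 21.5000

(12.3000, 21.5000)


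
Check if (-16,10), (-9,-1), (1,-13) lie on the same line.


-16*(-1+ 13) - 9*(-13-10) + 1*(10+ 1)
= -192 + 207 + 11 = 26

No, not collinear (determinant = 26)


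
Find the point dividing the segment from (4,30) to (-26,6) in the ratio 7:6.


Px = (7*(-26) + 6*4)/13 = -158/13 = -12.1538
Py = (7*6 + 6*30)/13 = 222/13 = 17.0769

P = (-12.1538, 17.0769)


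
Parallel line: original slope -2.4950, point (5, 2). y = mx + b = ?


Parallel lines have equal slopes.
m2 = -2.4950
b2 = 2 + 2.4950*5 = 14.4750

y = -2.4950x + 14.4750


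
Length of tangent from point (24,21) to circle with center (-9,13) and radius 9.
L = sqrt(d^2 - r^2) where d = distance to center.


d = sqrt((24+ 9)^2 + (21-13)^2) = sqrt(1089+64) = 33.9559
L = sqrt(1153.0000 - 81) = sqrt(1072.0000) = 32.7414

32.7414


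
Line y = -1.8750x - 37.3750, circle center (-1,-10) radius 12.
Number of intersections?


Substitute y = -1.8750x - 37.3750: (x+ 1)^2 + (-1.8750x- 37.3750+ 10)^2 = 144
Expand to Ax^2 + Bx + C = 0, where b-k = -27.375
A = 1+m^2 = 4.515625
B = 2(m(b-k) - h) = 2(-1.8750*(-27.375) + 1) = 104.65625
C = h^2 + (b-k)^2 - r^2 = 1 + 749.390625 - 144 = 606.390625
disc = B^2-4AC = 10952.9307 - 10952.9307 = 0
disc = 0

1 intersection point (tangent)


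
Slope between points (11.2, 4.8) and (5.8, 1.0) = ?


dy = 1.0 - 4.8 = -3.8
dx = 5.8 - 11.2 = -5.4
m = -3.8/(-5.4) = 0.7037

m = 0.7037


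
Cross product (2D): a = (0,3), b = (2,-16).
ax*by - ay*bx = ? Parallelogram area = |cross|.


cross = 0*(-16) - 3*2 = 0 - 6 = -6
Parallelogram area = |-6| = 6

cross = -6, parallelogram area = 6


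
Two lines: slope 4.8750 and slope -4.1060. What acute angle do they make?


m1-m2 = 8.981
1+m1*m2 = -19.01675
tan(theta) = |8.981/(-19.01675)| = 0.472268
theta = arctan(|8.981/(-19.01675)|) = 25.2799 degrees (acute angle)

25.2799 degrees


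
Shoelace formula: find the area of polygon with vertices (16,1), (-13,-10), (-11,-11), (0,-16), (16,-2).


sum(xi*y_{i+1}) = 16*(-10) - 13*(-11) - 11*(-16) + 0*(-2) + 16*1 = 175
sum(yi*x_{i+1}) = 1*(-13) - 10*(-11) - 11*0 - 16*16 - 2*16 = -191
Area = |175 + 191|/2 = 366/2 = 183.0000

183.0000 sq units


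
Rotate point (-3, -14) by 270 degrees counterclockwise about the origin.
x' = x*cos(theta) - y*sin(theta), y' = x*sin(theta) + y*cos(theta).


cos(270) = 0, sin(270) = -1
x' = -3*0 + 14*(-1) = -14
y' = -3*(-1) - 14*0 = 3

(-14, 3)


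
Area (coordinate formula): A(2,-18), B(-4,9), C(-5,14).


2*(9-14) = -10
-4*(14+ 18) = -128
-5*(-18-9) = 135
sum = -3
Area = |-3|/2 = 1.5000

1.5000 sq units


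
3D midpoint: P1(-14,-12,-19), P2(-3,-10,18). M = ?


Mx = (-14- 3)/2 = -8.5000
My = (-12- 10)/2 = -11.0000
Mz = (-19+18)/2 = -0.5000

M = (-8.5000, -11.0000, -0.5000)


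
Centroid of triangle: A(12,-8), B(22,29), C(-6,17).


Gx = (12+22- 6)/3 = 28/3 = 9.3333
Gy = (-8+29+17)/3 = 38/3 = 12.6667

G = (9.3333, 12.6667)


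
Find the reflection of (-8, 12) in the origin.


Reflection rule for origin: (-x, -y)
(-8, 12) -> (8, -12)

(8, -12)


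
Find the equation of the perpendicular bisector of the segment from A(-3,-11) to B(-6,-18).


Midpoint = (-4.5, -14.5)
Slope of AB = dy/dx = -7/(-3) = 2.3333
Perp slope = -dx/dy = -3/7 = -0.4286
b = My - (perp slope)*Mx = -14.5 + (-3*(-4.5))/(-7) = -14.5 - 1.9286 = -16.4286

y = -0.4286x - 16.4286


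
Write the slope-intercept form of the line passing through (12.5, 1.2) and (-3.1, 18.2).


m = (17.0)/(-15.6) = -1.0897
b = y1 - m*x1 = 1.2 - (17.0*12.5)/(-15.6) = 1.2 + 13.6218 = 14.8218

y = -1.0897x + 14.8218


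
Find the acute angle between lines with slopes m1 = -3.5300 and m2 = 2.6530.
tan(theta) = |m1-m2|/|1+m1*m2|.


m1-m2 = -6.183
1+m1*m2 = -8.36509
tan(theta) = |-6.183/(-8.36509)| = 0.739143
theta = arctan(|-6.183/(-8.36509)|) = 36.4697 degrees (acute angle)

36.4697 degrees


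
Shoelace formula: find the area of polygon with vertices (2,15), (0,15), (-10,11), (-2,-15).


sum(xi*y_{i+1}) = 2*15 + 0*11 - 10*(-15) - 2*15 = 150
sum(yi*x_{i+1}) = 15*0 + 15*(-10) + 11*(-2) - 15*2 = -202
Area = |150 + 202|/2 = 352/2 = 176.0000

176.0000 sq units


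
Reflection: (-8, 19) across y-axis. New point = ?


Reflection rule for y-axis: (-x, y)
(-8, 19) -> (8, 19)

(8, 19)


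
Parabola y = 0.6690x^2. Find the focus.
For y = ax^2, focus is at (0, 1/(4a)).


a = 0.6690
4a = 2.6760
focus = (0, 1/2.6760) = (0, 0.3737)

Focus = (0, 0.3737)


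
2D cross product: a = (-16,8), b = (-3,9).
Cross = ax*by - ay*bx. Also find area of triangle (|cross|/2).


cross = -16*9 - 8*(-3) = -144 + 24 = -120
Triangle area = |-120|/2 = 120/2 = 60.0000

cross = -120, triangle area = 60.0000


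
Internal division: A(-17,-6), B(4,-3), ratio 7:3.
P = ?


Px = (7*4 + 3*(-17))/10 = -23/10 = -2.3000
Py = (7*(-3) + 3*(-6))/10 = -39/10 = -3.9000

P = (-2.3000, -3.9000)


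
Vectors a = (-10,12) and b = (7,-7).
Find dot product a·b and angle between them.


a·b = -10*7 + 12*(-7) = -70 - 84 = -154
|a| = sqrt(100+144) = 15.6205
|b| = sqrt(49+49) = 9.8995
cos(theta) = -154/(sqrt(244)*sqrt(98)) = -154/sqrt(23912) = -0.995893
theta = arccos(-154/sqrt(23912)) = 174.8056 degrees

a·b = -154, theta = 174.8056 deg


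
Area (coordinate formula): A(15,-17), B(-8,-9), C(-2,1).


15*(-9-1) = -150
-8*(1+ 17) = -144
-2*(-17+ 9) = 16
sum = -278
Area = |-278|/2 = 139.0000

139.0000 sq units


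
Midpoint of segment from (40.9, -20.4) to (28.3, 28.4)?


Mx = (40.9 + 28.3)/2 = 69.2/2 = 34.6000
My = (-20.4 + 28.4)/2 = 8.0/2 = 4.0000

(34.6000, 4.0000)


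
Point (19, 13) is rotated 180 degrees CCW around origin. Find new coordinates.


cos(180) = -1, sin(180) = 0
x' = 19*(-1) - 13*0 = -19
y' = 19*0 + 13*(-1) = -13

(-19, -13)


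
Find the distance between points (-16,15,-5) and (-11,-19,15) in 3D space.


dx=5, dy=-34, dz=20
d = sqrt(25+1156+400) = sqrt(1581) = 39.7618

39.7618


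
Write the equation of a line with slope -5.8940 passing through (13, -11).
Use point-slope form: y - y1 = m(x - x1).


y + 11 = -5.8940(x - 13)
y = -5.8940x - 11 + 5.8940*13
y = -5.8940x + 65.6220

y = -5.8940x + 65.6220


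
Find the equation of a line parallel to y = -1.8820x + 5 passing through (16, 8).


Parallel lines have equal slopes.
m2 = -1.8820
b2 = 8 + 1.8820*16 = 38.1120

y = -1.8820x + 38.1120


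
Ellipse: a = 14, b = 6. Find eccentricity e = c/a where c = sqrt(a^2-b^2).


c = sqrt(196-36) = sqrt(160) = 12.6491
e = c/a = sqrt(160)/14 = 0.9035

e = 0.9035


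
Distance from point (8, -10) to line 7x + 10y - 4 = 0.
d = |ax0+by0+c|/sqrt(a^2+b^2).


|7*8 + 10*(-10) - 4| = |-48| = 48
sqrt(49 + 100) = sqrt(149) = 12.2066
d = 48/sqrt(149) = 3.9323

3.9323


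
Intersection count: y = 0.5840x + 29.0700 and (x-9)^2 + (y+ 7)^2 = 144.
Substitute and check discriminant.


Substitute y = 0.5840x + 29.0700: (x-9)^2 + (0.5840x+29.0700+ 7)^2 = 144
Expand to Ax^2 + Bx + C = 0, where b-k = 36.07
A = 1+m^2 = 1.341056
B = 2(m(b-k) - h) = 2(0.5840*36.07 - 9) = 24.12976
C = h^2 + (b-k)^2 - r^2 = 81 + 1301.0449 - 144 = 1238.0449
disc = B^2-4AC = 582.2453 - 6641.1502 = -6058.9049
disc < 0

0 intersection points


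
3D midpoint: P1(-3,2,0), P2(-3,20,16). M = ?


Mx = (-3- 3)/2 = -3.0000
My = (2+20)/2 = 11.0000
Mz = (0+16)/2 = 8.0000

M = (-3.0000, 11.0000, 8.0000)


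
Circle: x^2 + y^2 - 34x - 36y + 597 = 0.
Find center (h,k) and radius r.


h = -D/2 = 34/2 = 17
k = -E/2 = 36/2 = 18
r^2 = h^2 + k^2 - F = 289 + 324 - 597 = 16
r = 4

Center (17, 18), radius = 4


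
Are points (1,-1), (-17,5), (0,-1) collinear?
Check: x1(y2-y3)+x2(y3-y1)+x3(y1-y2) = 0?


1*(5+ 1) - 17*(-1+ 1) + 0*(-1-5)
= 6 + 0 + 0 = 6

No, not collinear (determinant = 6)


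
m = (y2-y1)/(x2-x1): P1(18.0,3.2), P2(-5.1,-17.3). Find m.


dy = -17.3 - 3.2 = -20.5
dx = -5.1 - 18.0 = -23.1
m = -20.5/(-23.1) = 0.8874

m = 0.8874


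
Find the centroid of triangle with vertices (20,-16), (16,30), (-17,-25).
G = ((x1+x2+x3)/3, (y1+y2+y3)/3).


Gx = (20+16- 17)/3 = 19/3 = 6.3333
Gy = (-16+30- 25)/3 = -11/3 = -3.6667

G = (6.3333, -3.6667)


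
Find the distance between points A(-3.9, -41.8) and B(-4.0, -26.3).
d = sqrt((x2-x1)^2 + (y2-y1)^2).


dx = -4.0 + 3.9 = -0.1
dy = -26.3 + 41.8 = 15.5
d = sqrt(0.01 + 240.25) = sqrt(240.26) = 15.5003

15.5003


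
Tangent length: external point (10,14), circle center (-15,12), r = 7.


d = sqrt((10+ 15)^2 + (14-12)^2) = sqrt(625+4) = 25.0799
L = sqrt(629.0000 - 49) = sqrt(580.0000) = 24.0832

24.0832


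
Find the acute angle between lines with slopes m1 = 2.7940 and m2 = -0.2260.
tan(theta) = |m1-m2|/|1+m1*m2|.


m1-m2 = 3.02
1+m1*m2 = 0.368556
tan(theta) = |3.02/0.368556| = 8.194141
theta = arctan(|3.02/0.368556|) = 83.0421 degrees (acute angle)

83.0421 degrees


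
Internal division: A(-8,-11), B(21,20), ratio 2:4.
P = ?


Px = (2*21 + 4*(-8))/6 = 10/6 = 1.6667
Py = (2*20 + 4*(-11))/6 = -4/6 = -0.6667

P = (1.6667, -0.6667)


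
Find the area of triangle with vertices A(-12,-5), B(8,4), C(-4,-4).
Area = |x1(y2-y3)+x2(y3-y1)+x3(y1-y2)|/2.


-12*(4+ 4) = -96
8*(-4+ 5) = 8
-4*(-5-4) = 36
sum = -52
Area = |-52|/2 = 26.0000

26.0000 sq units


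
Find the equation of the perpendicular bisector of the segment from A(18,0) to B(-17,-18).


Midpoint = (0.5, -9)
Slope of AB = dy/dx = -18/(-35) = 0.5143
Perp slope = -dx/dy = -35/18 = -1.9444
b = My - (perp slope)*Mx = -9 + (-35*0.5)/(-18) = -9 + 0.9722 = -8.0278

y = -1.9444x - 8.0278


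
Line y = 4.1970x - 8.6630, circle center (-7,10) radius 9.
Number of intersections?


Substitute y = 4.1970x - 8.6630: (x+ 7)^2 + (4.1970x- 8.6630-10)^2 = 81
Expand to Ax^2 + Bx + C = 0, where b-k = -18.663
A = 1+m^2 = 18.614809
B = 2(m(b-k) - h) = 2(4.1970*(-18.663) + 7) = -142.657222
C = h^2 + (b-k)^2 - r^2 = 49 + 348.307569 - 81 = 316.307569
disc = B^2-4AC = 20351.0830 - 23552.0199 = -3200.9369
disc < 0

0 intersection points


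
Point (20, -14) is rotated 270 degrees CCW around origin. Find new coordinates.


cos(270) = 0, sin(270) = -1
x' = 20*0 + 14*(-1) = -14
y' = 20*(-1) - 14*0 = -20

(-14, -20)


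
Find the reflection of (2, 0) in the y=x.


Reflection rule for y=x: (y, x)
(2, 0) -> (0, 2)

(0, 2)


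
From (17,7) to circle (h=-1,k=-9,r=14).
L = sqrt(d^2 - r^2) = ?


d = sqrt((17+ 1)^2 + (7+ 9)^2) = sqrt(324+256) = 24.0832
L = sqrt(580.0000 - 196) = sqrt(384.0000) = 19.5959

19.5959


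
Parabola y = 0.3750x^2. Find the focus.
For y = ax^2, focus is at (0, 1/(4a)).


a = 0.3750
4a = 1.5000
focus = (0, 1/1.5000) = (0, 0.6667)

Focus = (0, 0.6667)


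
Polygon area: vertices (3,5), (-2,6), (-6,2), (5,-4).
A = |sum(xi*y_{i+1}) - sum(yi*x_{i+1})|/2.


sum(xi*y_{i+1}) = 3*6 - 2*2 - 6*(-4) + 5*5 = 63
sum(yi*x_{i+1}) = 5*(-2) + 6*(-6) + 2*5 - 4*3 = -48
Area = |63 + 48|/2 = 111/2 = 55.5000

55.5000 sq units


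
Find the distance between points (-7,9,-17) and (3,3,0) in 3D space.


dx=10, dy=-6, dz=17
d = sqrt(100+36+289) = sqrt(425) = 20.6155

20.6155


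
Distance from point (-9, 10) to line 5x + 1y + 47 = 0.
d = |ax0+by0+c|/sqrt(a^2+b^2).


|5*(-9) + 1*10 + 47| = |12| = 12
sqrt(25 + 1) = sqrt(26) = 5.0990
d = 12/sqrt(26) = 2.3534

2.3534


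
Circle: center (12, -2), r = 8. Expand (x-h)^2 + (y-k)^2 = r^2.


(x-12)^2 + (y+ 2)^2 = 8^2
D = -2h = -24, E = -2k = 4
F = h^2+k^2-r^2 = 144+4-64 = 84

x^2 + y^2 - 24x + 4y + 84 = 0


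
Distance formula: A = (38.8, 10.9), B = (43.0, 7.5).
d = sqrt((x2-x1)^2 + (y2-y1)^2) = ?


dx = 43.0 - 38.8 = 4.2
dy = 7.5 - 10.9 = -3.4
d = sqrt(17.64 + 11.56) = sqrt(29.2) = 5.4037

5.4037


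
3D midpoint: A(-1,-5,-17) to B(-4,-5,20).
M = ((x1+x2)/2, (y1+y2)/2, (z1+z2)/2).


Mx = (-1- 4)/2 = -2.5000
My = (-5- 5)/2 = -5.0000
Mz = (-17+20)/2 = 1.5000

M = (-2.5000, -5.0000, 1.5000)


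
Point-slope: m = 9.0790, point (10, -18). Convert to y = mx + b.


y + 18 = 9.0790(x - 10)
y = 9.0790x - 18 - 9.0790*10
y = 9.0790x - 108.7900

y = 9.0790x - 108.7900


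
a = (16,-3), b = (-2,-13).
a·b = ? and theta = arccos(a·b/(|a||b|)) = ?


a·b = 16*(-2) - 3*(-13) = -32 + 39 = 7
|a| = sqrt(256+9) = 16.2788
|b| = sqrt(4+169) = 13.1529
cos(theta) = 7/(sqrt(265)*sqrt(173)) = 7/sqrt(45845) = 0.032693
theta = arccos(7/sqrt(45845)) = 88.1265 degrees

a·b = 7, theta = 88.1265 deg


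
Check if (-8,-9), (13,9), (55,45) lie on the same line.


-8*(9-45) + 13*(45+ 9) + 55*(-9-9)
= 288 + 702 - 990 = 0

Yes, collinear (determinant = 0)


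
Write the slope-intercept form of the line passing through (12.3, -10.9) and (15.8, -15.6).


m = (-4.7)/(3.5) = -1.3429
b = y1 - m*x1 = -10.9 - (-4.7*12.3)/(3.5) = -10.9 + 16.5171 = 5.6171

y = -1.3429x + 5.6171


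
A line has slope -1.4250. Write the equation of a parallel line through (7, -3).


Parallel lines have equal slopes.
m2 = -1.4250
b2 = -3 + 1.4250*7 = 6.9750

y = -1.4250x + 6.9750


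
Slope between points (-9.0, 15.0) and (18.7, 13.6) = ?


dy = 13.6 - 15.0 = -1.4
dx = 18.7 + 9.0 = 27.7
m = -1.4/27.7 = -0.0505

m = -0.0505


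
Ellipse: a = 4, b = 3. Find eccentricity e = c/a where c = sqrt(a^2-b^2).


c = sqrt(16-9) = sqrt(7) = 2.6458
e = c/a = sqrt(7)/4 = 0.6614

e = 0.6614


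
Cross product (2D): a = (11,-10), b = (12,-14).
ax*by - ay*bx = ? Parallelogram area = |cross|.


cross = 11*(-14) + 10*12 = -154 + 120 = -34
Parallelogram area = |-34| = 34

cross = -34, parallelogram area = 34


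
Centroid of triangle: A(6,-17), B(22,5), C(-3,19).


Gx = (6+22- 3)/3 = 25/3 = 8.3333
Gy = (-17+5+19)/3 = 7/3 = 2.3333

G = (8.3333, 2.3333)


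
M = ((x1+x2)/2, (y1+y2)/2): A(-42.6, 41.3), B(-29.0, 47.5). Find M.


Mx = (-42.6 - 29.0)/2 = -71.6/2 = -35.8000
My = (41.3 + 47.5)/2 = 88.8/2 = 44.4000

(-35.8000, 44.4000)


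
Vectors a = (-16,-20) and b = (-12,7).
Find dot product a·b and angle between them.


a·b = -16*(-12) - 20*7 = 192 - 140 = 52
|a| = sqrt(256+400) = 25.6125
|b| = sqrt(144+49) = 13.8924
cos(theta) = 52/(sqrt(656)*sqrt(193)) = 52/sqrt(126608) = 0.146141
theta = arccos(52/sqrt(126608)) = 81.5966 degrees

a·b = 52, theta = 81.5966 deg


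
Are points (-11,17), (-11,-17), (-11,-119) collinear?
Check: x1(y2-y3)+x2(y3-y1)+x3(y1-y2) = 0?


-11*(-17+ 119) - 11*(-119-17) - 11*(17+ 17)
= -1122 + 1496 - 374 = 0

Yes, collinear (determinant = 0)


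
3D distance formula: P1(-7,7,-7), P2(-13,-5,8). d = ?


dx=-6, dy=-12, dz=15
d = sqrt(36+144+225) = sqrt(405) = 20.1246

20.1246


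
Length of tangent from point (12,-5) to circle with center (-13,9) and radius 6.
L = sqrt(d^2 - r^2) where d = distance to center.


d = sqrt((12+ 13)^2 + (-5-9)^2) = sqrt(625+196) = 28.6531
L = sqrt(821.0000 - 36) = sqrt(785.0000) = 28.0179

28.0179


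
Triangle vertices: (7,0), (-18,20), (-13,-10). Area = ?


7*(20+ 10) = 210
-18*(-10-0) = 180
-13*(0-20) = 260
sum = 650
Area = |650|/2 = 325.0000

325.0000 sq units


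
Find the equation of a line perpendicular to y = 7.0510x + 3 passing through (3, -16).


Perpendicular slope = -1/m1 = -1/7.0510 = -0.1418
b2 = y0 - m2*x0 = -16 + 3/7.0510 = -16 + 0.4255 = -15.5745

y = -0.1418x - 15.5745


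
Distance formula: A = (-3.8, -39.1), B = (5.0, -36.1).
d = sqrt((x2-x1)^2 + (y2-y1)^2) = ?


dx = 5.0 + 3.8 = 8.8
dy = -36.1 + 39.1 = 3.0
d = sqrt(77.44 + 9.0) = sqrt(86.44) = 9.2973

9.2973


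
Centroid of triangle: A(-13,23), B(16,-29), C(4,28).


Gx = (-13+16+4)/3 = 7/3 = 2.3333
Gy = (23- 29+28)/3 = 22/3 = 7.3333

G = (2.3333, 7.3333)


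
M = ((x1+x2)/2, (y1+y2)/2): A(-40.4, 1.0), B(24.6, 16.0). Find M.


Mx = (-40.4 + 24.6)/2 = -15.8/2 = -7.9000
My = (1.0 + 16.0)/2 = 17.0/2 = 8.5000

(-7.9000, 8.5000)


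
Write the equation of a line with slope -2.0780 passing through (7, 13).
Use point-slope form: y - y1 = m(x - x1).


y - 13 = -2.0780(x - 7)
y = -2.0780x + 13 + 2.0780*7
y = -2.0780x + 27.5460

y = -2.0780x + 27.5460
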